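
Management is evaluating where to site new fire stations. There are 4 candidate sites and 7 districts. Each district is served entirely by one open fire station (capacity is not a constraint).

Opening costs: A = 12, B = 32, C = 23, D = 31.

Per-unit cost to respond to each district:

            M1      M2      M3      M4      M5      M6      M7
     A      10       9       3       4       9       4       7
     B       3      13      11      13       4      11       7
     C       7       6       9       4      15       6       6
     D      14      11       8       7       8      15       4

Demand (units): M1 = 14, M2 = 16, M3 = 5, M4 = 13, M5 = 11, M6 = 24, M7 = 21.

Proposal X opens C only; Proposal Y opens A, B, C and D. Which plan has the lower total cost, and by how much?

Proposal X: {C}: M1→C 7·14=98, M2→C 6·16=96, M3→C 9·5=45, M4→C 4·13=52, M5→C 15·11=165, M6→C 6·24=144, M7→C 6·21=126. Service 726; fixed 23; total 749.
Proposal Y: {A, B, C, D}: M1→B 3·14=42, M2→C 6·16=96, M3→A 3·5=15, M4→A 4·13=52, M5→B 4·11=44, M6→A 4·24=96, M7→D 4·21=84. Service 429; fixed 98; total 527.
Difference: |749 − 527| = 222.

Proposal Y is cheaper by 222.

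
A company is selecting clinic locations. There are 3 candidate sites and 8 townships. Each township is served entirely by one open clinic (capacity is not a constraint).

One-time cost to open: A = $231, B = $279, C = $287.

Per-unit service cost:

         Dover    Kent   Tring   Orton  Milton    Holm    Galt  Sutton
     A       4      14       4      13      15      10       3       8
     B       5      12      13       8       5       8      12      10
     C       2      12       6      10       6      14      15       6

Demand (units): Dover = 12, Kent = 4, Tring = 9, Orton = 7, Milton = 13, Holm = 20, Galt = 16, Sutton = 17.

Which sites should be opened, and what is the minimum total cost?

For any fixed open set, each township goes to its cheapest open site; total = fixed + service.
{A}: Dover→A 4·12=48, Kent→A 14·4=56, Tring→A 4·9=36, Orton→A 13·7=91, Milton→A 15·13=195, Holm→A 10·20=200, Galt→A 3·16=48, Sutton→A 8·17=136. Service 810; fixed 231; total 1041.
{A, B}: service 597 + fixed 510 = 1107
{A, C}: Dover→C 2·12=24, Kent→C 12·4=48, Tring→A 4·9=36, Orton→C 10·7=70, Milton→C 6·13=78, Holm→A 10·20=200, Galt→A 3·16=48, Sutton→C 6·17=102. Service 606; fixed 518; total 1124.
{A, B, C}: service 539 + fixed 797 = 1336
(All 7 nonempty subsets were checked; A only is lowest.)

Open A only; minimum total cost 1041.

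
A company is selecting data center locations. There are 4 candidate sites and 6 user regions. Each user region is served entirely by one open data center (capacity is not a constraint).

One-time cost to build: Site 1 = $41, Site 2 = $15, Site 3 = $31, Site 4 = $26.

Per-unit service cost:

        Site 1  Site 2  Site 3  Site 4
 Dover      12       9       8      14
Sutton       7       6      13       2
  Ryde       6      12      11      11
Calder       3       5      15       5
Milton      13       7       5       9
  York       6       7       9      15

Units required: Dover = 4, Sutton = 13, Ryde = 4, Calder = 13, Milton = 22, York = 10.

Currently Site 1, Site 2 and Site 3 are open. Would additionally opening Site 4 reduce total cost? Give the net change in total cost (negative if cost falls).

Current service cost with {Site 1, Site 2, Site 3}: 343.
Adding Site 4: each user region re-picks its cheapest; new service cost 291, saving 52.
Extra fixed cost: 26. Net change = 26 − 52 = -26.
(Totals: 430 → 404.)

Yes — net change −26 (cost falls by 26).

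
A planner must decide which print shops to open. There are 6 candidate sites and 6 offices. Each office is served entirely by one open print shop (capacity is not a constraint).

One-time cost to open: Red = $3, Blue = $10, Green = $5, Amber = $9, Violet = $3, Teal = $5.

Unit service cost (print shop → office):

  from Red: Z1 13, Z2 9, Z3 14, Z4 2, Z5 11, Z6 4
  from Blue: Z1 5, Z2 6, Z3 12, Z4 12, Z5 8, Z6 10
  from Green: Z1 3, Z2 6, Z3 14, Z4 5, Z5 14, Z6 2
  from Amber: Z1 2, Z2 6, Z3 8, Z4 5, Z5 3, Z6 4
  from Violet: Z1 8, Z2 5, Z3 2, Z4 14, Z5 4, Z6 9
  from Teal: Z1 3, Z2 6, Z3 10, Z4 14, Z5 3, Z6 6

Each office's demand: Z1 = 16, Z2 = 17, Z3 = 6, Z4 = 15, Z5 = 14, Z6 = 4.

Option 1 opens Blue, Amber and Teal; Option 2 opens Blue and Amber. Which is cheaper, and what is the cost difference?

Option 2 is cheaper by 5.

Option 1: {Blue, Amber, Teal}: Z1→Amber 2·16=32, Z2→Blue 6·17=102, Z3→Amber 8·6=48, Z4→Amber 5·15=75, Z5→Amber 3·14=42, Z6→Amber 4·4=16. Service 315; fixed 24; total 339.
Option 2: {Blue, Amber}: Z1→Amber 2·16=32, Z2→Blue 6·17=102, Z3→Amber 8·6=48, Z4→Amber 5·15=75, Z5→Amber 3·14=42, Z6→Amber 4·4=16. Service 315; fixed 19; total 334.
Difference: |339 − 334| = 5.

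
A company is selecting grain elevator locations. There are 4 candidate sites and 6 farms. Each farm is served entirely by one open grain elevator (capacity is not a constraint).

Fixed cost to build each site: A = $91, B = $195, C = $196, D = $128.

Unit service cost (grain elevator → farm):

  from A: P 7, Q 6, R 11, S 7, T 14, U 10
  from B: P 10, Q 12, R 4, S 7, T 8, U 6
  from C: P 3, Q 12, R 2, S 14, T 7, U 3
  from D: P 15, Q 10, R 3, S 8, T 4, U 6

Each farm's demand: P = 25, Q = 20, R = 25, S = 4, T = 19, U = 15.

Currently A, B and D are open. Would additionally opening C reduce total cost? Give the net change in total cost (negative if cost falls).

No — net change +26 (cost rises by 26).

Current service cost with {A, B, D}: 564.
Adding C: each farm re-picks its cheapest; new service cost 394, saving 170.
Extra fixed cost: 196. Net change = 196 − 170 = 26.
(Totals: 978 → 1004.)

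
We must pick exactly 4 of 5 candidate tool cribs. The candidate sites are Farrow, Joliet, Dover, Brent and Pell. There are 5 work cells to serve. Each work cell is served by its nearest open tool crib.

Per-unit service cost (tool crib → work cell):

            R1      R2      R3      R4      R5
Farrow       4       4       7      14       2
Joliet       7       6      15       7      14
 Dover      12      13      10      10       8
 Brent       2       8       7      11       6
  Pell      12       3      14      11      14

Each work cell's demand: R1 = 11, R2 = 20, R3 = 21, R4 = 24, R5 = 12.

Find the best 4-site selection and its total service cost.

Choose Farrow, Joliet, Brent and Pell; total service cost 421.

With exactly 4 open, each work cell uses its cheapest among the chosen.
{Farrow, Joliet, Brent, Pell}: R1→Brent 2·11=22, R2→Pell 3·20=60, R3→Farrow 7·21=147, R4→Joliet 7·24=168, R5→Farrow 2·12=24. Service cost 421.
{Farrow, Joliet, Dover, Brent}: service cost 441
{Farrow, Joliet, Dover, Pell}: service cost 443
Among all 5 size-4 choices, {Farrow, Joliet, Brent, Pell} is lowest.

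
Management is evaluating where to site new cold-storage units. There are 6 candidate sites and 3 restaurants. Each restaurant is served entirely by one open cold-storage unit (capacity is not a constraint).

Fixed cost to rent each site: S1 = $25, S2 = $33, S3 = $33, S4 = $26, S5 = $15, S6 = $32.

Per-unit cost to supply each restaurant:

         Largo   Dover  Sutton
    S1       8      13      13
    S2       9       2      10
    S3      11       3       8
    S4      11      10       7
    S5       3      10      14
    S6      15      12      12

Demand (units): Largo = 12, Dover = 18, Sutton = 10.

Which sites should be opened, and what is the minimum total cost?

For any fixed open set, each restaurant goes to its cheapest open site; total = fixed + service.
{S2, S4, S5}: Largo→S5 3·12=36, Dover→S2 2·18=36, Sutton→S4 7·10=70. Service 142; fixed 74; total 216.
{S3, S5}: service 170 + fixed 48 = 218
{S2, S5}: service 172 + fixed 48 = 220
{S1, S2, S3, S4, S5, S6}: service 142 + fixed 164 = 306
No other subset beats 216.

Open S2, S4 and S5; minimum total cost 216.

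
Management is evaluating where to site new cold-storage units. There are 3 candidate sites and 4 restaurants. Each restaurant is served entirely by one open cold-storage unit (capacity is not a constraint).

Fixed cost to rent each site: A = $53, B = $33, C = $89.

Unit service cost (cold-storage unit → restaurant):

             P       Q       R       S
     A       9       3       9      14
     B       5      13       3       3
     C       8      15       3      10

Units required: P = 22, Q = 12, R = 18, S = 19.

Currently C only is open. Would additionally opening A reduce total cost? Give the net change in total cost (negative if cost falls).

Yes — net change −91 (cost falls by 91).

Current service cost with {C}: 600.
Adding A: each restaurant re-picks its cheapest; new service cost 456, saving 144.
Extra fixed cost: 53. Net change = 53 − 144 = -91.
(Totals: 689 → 598.)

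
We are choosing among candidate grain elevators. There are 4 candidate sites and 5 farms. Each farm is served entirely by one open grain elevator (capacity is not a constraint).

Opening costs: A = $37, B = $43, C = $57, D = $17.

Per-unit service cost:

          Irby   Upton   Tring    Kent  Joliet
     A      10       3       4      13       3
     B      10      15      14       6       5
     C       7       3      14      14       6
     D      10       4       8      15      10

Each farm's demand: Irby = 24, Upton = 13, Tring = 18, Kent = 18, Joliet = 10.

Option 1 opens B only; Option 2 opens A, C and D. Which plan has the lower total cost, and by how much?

Option 2 is cheaper by 234.

Option 1: {B}: Irby→B 10·24=240, Upton→B 15·13=195, Tring→B 14·18=252, Kent→B 6·18=108, Joliet→B 5·10=50. Service 845; fixed 43; total 888.
Option 2: {A, C, D}: Irby→C 7·24=168, Upton→A 3·13=39, Tring→A 4·18=72, Kent→A 13·18=234, Joliet→A 3·10=30. Service 543; fixed 111; total 654.
Difference: |888 − 654| = 234.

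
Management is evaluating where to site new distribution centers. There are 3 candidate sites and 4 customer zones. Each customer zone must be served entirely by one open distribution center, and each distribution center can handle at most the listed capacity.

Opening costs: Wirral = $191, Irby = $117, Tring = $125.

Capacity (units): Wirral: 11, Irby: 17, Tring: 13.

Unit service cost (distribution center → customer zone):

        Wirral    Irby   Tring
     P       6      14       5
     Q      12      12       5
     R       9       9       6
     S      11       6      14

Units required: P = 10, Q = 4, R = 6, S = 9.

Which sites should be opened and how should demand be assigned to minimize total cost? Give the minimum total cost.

Open {Irby, Tring}: P→Irby 14·10=140, Q→Tring 5·4=20, R→Irby 9·6=54, S→Tring 14·9=126.
Loads: Irby carries 16/17, Tring carries 13/13. Service 340; fixed 242; total 582.
Next best feasible plan costs 603.

Minimum total cost: 582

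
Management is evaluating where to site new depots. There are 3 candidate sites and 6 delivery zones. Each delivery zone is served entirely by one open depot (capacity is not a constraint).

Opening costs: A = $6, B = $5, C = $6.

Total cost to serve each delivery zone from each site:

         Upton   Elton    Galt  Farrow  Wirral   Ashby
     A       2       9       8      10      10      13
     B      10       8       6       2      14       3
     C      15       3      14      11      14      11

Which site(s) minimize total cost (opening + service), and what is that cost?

For any fixed open set, each delivery zone goes to its cheapest open site; total = fixed + service.
{A, B}: Upton→A 2, Elton→B 8, Galt→B 6, Farrow→B 2, Wirral→A 10, Ashby→B 3. Service 31; fixed 11; total 42.
{A, B, C}: Upton→A 2, Elton→C 3, Galt→B 6, Farrow→B 2, Wirral→A 10, Ashby→B 3. Service 26; fixed 17; total 43.
{B}: service 43 + fixed 5 = 48
No other subset beats 42.

Open A and B; minimum total cost 42.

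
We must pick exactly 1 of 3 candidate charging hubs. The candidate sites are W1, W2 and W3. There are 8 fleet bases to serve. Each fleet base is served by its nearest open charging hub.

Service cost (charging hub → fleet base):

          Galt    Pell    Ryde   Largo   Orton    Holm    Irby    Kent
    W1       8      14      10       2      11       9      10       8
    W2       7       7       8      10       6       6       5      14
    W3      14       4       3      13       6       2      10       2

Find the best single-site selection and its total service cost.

With exactly 1 open, each fleet base uses its cheapest among the chosen.
{W3}: Galt→W3 14, Pell→W3 4, Ryde→W3 3, Largo→W3 13, Orton→W3 6, Holm→W3 2, Irby→W3 10, Kent→W3 2. Service cost 54.
{W2}: service cost 63
{W1}: service cost 72
Among all 3 size-1 choices, {W3} is lowest.

Choose W3 only; total service cost 54.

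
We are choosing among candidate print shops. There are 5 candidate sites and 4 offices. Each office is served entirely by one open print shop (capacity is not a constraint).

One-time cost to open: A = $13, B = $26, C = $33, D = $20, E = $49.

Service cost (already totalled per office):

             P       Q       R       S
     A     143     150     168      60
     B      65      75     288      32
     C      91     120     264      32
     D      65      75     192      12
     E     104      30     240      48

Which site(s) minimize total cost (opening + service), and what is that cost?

Open A and D; minimum total cost 353.

For any fixed open set, each office goes to its cheapest open site; total = fixed + service.
{A, D}: P→D 65, Q→D 75, R→A 168, S→D 12. Service 320; fixed 33; total 353.
{A, D, E}: service 275 + fixed 82 = 357
{D}: service 344 + fixed 20 = 364
{A, B, C, D, E}: service 275 + fixed 141 = 416
No other subset beats 353.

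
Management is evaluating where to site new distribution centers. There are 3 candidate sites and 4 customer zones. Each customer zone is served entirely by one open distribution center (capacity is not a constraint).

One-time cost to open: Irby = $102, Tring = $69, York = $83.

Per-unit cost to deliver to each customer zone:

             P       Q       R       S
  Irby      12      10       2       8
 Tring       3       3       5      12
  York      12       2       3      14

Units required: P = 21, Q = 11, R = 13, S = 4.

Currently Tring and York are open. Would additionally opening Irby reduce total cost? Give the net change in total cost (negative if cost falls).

No — net change +73 (cost rises by 73).

Current service cost with {Tring, York}: 172.
Adding Irby: each customer zone re-picks its cheapest; new service cost 143, saving 29.
Extra fixed cost: 102. Net change = 102 − 29 = 73.
(Totals: 324 → 397.)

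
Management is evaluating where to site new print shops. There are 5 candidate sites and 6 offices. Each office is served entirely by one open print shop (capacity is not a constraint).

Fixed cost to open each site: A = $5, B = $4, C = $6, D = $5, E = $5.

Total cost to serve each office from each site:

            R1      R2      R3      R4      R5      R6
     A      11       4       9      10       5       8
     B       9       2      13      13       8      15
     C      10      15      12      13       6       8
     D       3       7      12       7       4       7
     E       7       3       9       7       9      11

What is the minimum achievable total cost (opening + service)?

For any fixed open set, each office goes to its cheapest open site; total = fixed + service.
{D, E}: R1→D 3, R2→E 3, R3→E 9, R4→D 7, R5→D 4, R6→D 7. Service 33; fixed 10; total 43.
{A, D}: service 34 + fixed 10 = 44
{B, D}: service 35 + fixed 9 = 44
{A, B, C, D, E}: service 32 + fixed 25 = 57
No other subset beats 43.

Minimum total cost: 43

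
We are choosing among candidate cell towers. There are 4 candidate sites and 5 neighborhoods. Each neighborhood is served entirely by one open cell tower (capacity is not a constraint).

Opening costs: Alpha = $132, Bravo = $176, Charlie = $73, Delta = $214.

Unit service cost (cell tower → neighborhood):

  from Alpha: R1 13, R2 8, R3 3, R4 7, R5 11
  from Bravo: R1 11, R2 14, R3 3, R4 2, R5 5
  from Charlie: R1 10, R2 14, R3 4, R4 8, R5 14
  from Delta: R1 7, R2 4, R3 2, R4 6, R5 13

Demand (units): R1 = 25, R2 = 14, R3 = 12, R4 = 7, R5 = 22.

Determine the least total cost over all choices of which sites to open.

For any fixed open set, each neighborhood goes to its cheapest open site; total = fixed + service.
{Bravo, Delta}: R1→Delta 7·25=175, R2→Delta 4·14=56, R3→Delta 2·12=24, R4→Bravo 2·7=14, R5→Bravo 5·22=110. Service 379; fixed 390; total 769.
{Delta}: R1→Delta 7·25=175, R2→Delta 4·14=56, R3→Delta 2·12=24, R4→Delta 6·7=42, R5→Delta 13·22=286. Service 583; fixed 214; total 797.
{Bravo}: service 631 + fixed 176 = 807
{Alpha, Bravo, Charlie, Delta}: service 379 + fixed 595 = 974
No other subset beats 769.

Minimum total cost: 769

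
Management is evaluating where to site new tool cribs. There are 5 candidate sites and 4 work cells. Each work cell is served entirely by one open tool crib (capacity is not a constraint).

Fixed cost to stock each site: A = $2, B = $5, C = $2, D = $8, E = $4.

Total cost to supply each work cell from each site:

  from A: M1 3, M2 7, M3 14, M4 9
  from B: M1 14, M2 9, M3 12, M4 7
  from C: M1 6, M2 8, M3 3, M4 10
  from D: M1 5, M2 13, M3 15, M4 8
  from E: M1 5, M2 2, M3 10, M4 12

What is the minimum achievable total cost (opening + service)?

Minimum total cost: 25

For any fixed open set, each work cell goes to its cheapest open site; total = fixed + service.
{A, C, E}: M1→A 3, M2→E 2, M3→C 3, M4→A 9. Service 17; fixed 8; total 25.
{A, C}: service 22 + fixed 4 = 26
{C, E}: M1→E 5, M2→E 2, M3→C 3, M4→C 10. Service 20; fixed 6; total 26.
{A, B, C, D, E}: M1→A 3, M2→E 2, M3→C 3, M4→B 7. Service 15; fixed 21; total 36.
No other subset beats 25.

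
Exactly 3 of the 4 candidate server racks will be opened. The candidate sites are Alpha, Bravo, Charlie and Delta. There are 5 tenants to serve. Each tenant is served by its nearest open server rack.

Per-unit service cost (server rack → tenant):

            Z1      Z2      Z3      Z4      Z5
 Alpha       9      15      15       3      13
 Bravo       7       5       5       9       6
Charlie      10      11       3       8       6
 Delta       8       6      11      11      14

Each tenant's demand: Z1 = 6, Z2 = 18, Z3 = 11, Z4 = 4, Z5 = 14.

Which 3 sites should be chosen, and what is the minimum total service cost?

With exactly 3 open, each tenant uses its cheapest among the chosen.
{Alpha, Bravo, Charlie}: Z1→Bravo 7·6=42, Z2→Bravo 5·18=90, Z3→Charlie 3·11=33, Z4→Alpha 3·4=12, Z5→Bravo 6·14=84. Service cost 261.
{Bravo, Charlie, Delta}: service cost 281
{Alpha, Bravo, Delta}: service cost 283
Among all 4 size-3 choices, {Alpha, Bravo, Charlie} is lowest.

Choose Alpha, Bravo and Charlie; total service cost 261.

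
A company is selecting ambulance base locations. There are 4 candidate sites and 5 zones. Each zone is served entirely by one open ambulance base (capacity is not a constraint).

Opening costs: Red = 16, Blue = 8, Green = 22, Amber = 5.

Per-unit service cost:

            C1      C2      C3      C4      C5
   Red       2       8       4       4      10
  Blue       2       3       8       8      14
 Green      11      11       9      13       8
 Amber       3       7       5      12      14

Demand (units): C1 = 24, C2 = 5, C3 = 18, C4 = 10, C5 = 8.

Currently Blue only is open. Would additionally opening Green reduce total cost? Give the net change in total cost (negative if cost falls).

Yes — net change −26 (cost falls by 26).

Current service cost with {Blue}: 399.
Adding Green: each zone re-picks its cheapest; new service cost 351, saving 48.
Extra fixed cost: 22. Net change = 22 − 48 = -26.
(Totals: 407 → 381.)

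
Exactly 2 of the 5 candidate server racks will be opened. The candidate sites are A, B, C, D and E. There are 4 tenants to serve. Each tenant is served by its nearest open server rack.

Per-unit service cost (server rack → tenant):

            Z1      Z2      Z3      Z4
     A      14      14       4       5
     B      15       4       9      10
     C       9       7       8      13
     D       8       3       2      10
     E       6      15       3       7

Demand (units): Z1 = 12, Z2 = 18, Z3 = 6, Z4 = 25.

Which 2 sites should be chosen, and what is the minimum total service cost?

With exactly 2 open, each tenant uses its cheapest among the chosen.
{A, D}: Z1→D 8·12=96, Z2→D 3·18=54, Z3→D 2·6=12, Z4→A 5·25=125. Service cost 287.
{D, E}: service cost 313
{B, E}: service cost 337
Among all 10 size-2 choices, {A, D} is lowest.

Choose A and D; total service cost 287.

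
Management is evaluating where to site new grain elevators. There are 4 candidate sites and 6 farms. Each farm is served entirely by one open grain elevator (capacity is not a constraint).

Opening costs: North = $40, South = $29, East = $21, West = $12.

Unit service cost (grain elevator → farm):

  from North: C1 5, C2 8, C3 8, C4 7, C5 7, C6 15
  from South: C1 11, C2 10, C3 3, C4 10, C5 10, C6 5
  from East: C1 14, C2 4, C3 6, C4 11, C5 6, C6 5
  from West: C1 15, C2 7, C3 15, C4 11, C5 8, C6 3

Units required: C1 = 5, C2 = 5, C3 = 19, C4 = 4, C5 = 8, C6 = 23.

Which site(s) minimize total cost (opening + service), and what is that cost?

Open North, South, East and West; minimum total cost 349.

For any fixed open set, each farm goes to its cheapest open site; total = fixed + service.
{North, South, East, West}: C1→North 5·5=25, C2→East 4·5=20, C3→South 3·19=57, C4→North 7·4=28, C5→East 6·8=48, C6→West 3·23=69. Service 247; fixed 102; total 349.
{North, South, West}: service 270 + fixed 81 = 351
{South, East, West}: C1→South 11·5=55, C2→East 4·5=20, C3→South 3·19=57, C4→South 10·4=40, C5→East 6·8=48, C6→West 3·23=69. Service 289; fixed 62; total 351.
{West}: service 572 + fixed 12 = 584
No other subset beats 349.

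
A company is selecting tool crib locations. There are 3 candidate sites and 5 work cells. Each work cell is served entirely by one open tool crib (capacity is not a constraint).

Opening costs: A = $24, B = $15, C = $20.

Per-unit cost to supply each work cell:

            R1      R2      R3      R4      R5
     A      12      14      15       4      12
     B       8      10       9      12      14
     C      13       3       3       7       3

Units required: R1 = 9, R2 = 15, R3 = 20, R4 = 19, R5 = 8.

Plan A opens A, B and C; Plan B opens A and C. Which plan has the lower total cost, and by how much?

Plan A is cheaper by 21.

Plan A: {A, B, C}: R1→B 8·9=72, R2→C 3·15=45, R3→C 3·20=60, R4→A 4·19=76, R5→C 3·8=24. Service 277; fixed 59; total 336.
Plan B: {A, C}: R1→A 12·9=108, R2→C 3·15=45, R3→C 3·20=60, R4→A 4·19=76, R5→C 3·8=24. Service 313; fixed 44; total 357.
Difference: |336 − 357| = 21.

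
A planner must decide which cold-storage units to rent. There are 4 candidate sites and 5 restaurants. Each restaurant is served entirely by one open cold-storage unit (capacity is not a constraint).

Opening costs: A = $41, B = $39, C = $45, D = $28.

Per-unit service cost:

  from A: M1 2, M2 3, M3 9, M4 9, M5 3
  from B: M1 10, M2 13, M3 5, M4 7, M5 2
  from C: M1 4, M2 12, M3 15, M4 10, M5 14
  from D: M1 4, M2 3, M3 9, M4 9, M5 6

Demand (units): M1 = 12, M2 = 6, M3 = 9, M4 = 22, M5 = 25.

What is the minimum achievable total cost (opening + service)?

For any fixed open set, each restaurant goes to its cheapest open site; total = fixed + service.
{A, B}: M1→A 2·12=24, M2→A 3·6=18, M3→B 5·9=45, M4→B 7·22=154, M5→B 2·25=50. Service 291; fixed 80; total 371.
{B, D}: service 315 + fixed 67 = 382
{A, B, D}: service 291 + fixed 108 = 399
{A, B, C, D}: service 291 + fixed 153 = 444
No other subset beats 371.

Minimum total cost: 371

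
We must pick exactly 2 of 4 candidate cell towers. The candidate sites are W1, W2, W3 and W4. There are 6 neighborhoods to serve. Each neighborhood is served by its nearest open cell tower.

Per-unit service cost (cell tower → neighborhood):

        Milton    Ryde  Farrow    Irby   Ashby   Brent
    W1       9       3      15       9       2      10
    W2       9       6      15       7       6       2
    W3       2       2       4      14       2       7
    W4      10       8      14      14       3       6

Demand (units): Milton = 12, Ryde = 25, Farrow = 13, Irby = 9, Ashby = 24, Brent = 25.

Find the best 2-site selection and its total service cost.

Choose W2 and W3; total service cost 287.

With exactly 2 open, each neighborhood uses its cheapest among the chosen.
{W2, W3}: Milton→W3 2·12=24, Ryde→W3 2·25=50, Farrow→W3 4·13=52, Irby→W2 7·9=63, Ashby→W3 2·24=48, Brent→W2 2·25=50. Service cost 287.
{W1, W3}: service cost 430
{W3, W4}: service cost 450
Among all 6 size-2 choices, {W2, W3} is lowest.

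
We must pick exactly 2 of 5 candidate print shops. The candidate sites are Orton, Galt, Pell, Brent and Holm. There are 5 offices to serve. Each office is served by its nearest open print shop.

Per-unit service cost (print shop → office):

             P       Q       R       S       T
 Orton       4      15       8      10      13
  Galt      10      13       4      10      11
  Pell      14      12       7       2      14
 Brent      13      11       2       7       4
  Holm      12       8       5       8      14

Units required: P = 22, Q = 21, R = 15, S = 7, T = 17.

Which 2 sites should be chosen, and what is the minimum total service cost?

Choose Orton and Brent; total service cost 466.

With exactly 2 open, each office uses its cheapest among the chosen.
{Orton, Brent}: P→Orton 4·22=88, Q→Brent 11·21=231, R→Brent 2·15=30, S→Brent 7·7=49, T→Brent 4·17=68. Service cost 466.
{Brent, Holm}: service cost 579
{Galt, Brent}: service cost 598
Among all 10 size-2 choices, {Orton, Brent} is lowest.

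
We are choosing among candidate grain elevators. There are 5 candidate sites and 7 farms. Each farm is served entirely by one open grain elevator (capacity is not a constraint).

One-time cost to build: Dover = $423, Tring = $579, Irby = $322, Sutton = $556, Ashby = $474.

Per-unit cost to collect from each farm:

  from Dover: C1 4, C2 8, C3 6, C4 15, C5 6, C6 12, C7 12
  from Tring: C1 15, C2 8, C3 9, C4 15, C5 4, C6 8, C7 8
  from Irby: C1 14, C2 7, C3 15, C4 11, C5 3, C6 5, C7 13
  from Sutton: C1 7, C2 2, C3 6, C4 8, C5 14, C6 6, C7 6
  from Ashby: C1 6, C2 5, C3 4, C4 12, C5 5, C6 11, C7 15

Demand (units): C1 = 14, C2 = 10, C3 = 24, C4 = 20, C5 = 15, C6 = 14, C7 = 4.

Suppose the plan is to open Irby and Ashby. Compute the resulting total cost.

Total cost: 1413

Each farm is assigned to its cheapest site among the open ones.
{Irby, Ashby}: C1→Ashby 6·14=84, C2→Ashby 5·10=50, C3→Ashby 4·24=96, C4→Irby 11·20=220, C5→Irby 3·15=45, C6→Irby 5·14=70, C7→Irby 13·4=52. Service 617; fixed 796; total 1413.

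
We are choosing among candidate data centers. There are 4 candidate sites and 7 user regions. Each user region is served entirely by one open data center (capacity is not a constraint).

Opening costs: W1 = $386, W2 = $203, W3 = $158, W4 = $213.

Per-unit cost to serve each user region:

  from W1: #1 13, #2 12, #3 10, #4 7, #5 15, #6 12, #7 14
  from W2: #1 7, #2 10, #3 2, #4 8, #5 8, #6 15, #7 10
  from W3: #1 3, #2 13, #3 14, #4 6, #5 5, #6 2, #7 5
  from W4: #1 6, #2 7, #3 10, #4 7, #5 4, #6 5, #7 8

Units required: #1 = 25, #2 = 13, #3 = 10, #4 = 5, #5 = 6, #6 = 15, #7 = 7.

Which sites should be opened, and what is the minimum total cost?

Open W3 only; minimum total cost 667.

For any fixed open set, each user region goes to its cheapest open site; total = fixed + service.
{W3}: #1→W3 3·25=75, #2→W3 13·13=169, #3→W3 14·10=140, #4→W3 6·5=30, #5→W3 5·6=30, #6→W3 2·15=30, #7→W3 5·7=35. Service 509; fixed 158; total 667.
{W2, W3}: service 350 + fixed 361 = 711
{W4}: #1→W4 6·25=150, #2→W4 7·13=91, #3→W4 10·10=100, #4→W4 7·5=35, #5→W4 4·6=24, #6→W4 5·15=75, #7→W4 8·7=56. Service 531; fixed 213; total 744.
{W1, W2, W3, W4}: service 305 + fixed 960 = 1265
No other subset beats 667.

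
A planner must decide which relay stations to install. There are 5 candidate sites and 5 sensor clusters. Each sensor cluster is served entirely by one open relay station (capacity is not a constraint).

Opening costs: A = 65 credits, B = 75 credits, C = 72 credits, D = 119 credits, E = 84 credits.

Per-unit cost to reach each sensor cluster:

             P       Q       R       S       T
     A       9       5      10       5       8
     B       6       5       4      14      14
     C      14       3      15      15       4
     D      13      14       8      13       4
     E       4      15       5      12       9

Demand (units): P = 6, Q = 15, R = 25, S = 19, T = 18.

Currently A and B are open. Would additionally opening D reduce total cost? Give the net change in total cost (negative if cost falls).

No — net change +47 (cost rises by 47).

Current service cost with {A, B}: 450.
Adding D: each sensor cluster re-picks its cheapest; new service cost 378, saving 72.
Extra fixed cost: 119. Net change = 119 − 72 = 47.
(Totals: 590 → 637.)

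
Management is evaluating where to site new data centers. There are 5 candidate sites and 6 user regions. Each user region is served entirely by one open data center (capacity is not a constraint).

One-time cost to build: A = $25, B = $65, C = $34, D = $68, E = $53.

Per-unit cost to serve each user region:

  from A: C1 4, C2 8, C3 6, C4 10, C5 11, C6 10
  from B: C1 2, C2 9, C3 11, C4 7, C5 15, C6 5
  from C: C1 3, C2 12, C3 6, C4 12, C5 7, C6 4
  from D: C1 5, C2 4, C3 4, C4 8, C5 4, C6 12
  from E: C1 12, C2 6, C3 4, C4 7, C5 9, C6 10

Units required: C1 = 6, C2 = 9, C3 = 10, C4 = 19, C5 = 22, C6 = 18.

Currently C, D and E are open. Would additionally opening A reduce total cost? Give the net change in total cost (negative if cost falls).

No — net change +25 (cost rises by 25).

Current service cost with {C, D, E}: 387.
Adding A: each user region re-picks its cheapest; new service cost 387, saving 0.
Extra fixed cost: 25. Net change = 25 − 0 = 25.
(Totals: 542 → 567.)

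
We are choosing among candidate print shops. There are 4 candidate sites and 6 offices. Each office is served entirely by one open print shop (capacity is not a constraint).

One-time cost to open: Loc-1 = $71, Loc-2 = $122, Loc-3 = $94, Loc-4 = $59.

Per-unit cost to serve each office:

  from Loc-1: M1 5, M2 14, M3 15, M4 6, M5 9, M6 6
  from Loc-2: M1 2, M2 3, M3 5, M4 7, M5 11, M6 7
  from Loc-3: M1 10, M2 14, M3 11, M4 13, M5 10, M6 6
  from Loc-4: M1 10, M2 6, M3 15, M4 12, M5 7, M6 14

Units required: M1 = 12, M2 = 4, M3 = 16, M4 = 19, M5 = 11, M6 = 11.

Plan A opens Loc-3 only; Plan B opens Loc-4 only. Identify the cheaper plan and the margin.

Plan A: {Loc-3}: M1→Loc-3 10·12=120, M2→Loc-3 14·4=56, M3→Loc-3 11·16=176, M4→Loc-3 13·19=247, M5→Loc-3 10·11=110, M6→Loc-3 6·11=66. Service 775; fixed 94; total 869.
Plan B: {Loc-4}: M1→Loc-4 10·12=120, M2→Loc-4 6·4=24, M3→Loc-4 15·16=240, M4→Loc-4 12·19=228, M5→Loc-4 7·11=77, M6→Loc-4 14·11=154. Service 843; fixed 59; total 902.
Difference: |869 − 902| = 33.

Plan A is cheaper by 33.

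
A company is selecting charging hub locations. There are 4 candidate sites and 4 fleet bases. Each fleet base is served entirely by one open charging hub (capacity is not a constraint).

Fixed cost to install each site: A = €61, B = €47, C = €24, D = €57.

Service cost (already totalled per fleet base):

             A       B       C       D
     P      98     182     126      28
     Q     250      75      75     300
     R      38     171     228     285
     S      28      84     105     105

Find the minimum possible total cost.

For any fixed open set, each fleet base goes to its cheapest open site; total = fixed + service.
{A, C, D}: P→D 28, Q→C 75, R→A 38, S→A 28. Service 169; fixed 142; total 311.
{A, C}: service 239 + fixed 85 = 324
{A, B, D}: P→D 28, Q→B 75, R→A 38, S→A 28. Service 169; fixed 165; total 334.
{A, B, C, D}: P→D 28, Q→B 75, R→A 38, S→A 28. Service 169; fixed 189; total 358.
No other subset beats 311.

Minimum total cost: 311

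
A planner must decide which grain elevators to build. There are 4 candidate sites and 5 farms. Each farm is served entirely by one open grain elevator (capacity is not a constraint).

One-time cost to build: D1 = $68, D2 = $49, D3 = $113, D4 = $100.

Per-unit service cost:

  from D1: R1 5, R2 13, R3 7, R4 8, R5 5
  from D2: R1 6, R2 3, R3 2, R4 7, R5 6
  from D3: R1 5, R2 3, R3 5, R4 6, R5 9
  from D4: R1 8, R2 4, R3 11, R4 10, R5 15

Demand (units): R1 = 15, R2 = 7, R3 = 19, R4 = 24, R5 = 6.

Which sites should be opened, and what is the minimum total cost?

Open D2 only; minimum total cost 402.

For any fixed open set, each farm goes to its cheapest open site; total = fixed + service.
{D2}: R1→D2 6·15=90, R2→D2 3·7=21, R3→D2 2·19=38, R4→D2 7·24=168, R5→D2 6·6=36. Service 353; fixed 49; total 402.
{D1, D2}: service 332 + fixed 117 = 449
{D2, D3}: service 314 + fixed 162 = 476
{D1, D2, D3, D4}: service 308 + fixed 330 = 638
No other subset beats 402.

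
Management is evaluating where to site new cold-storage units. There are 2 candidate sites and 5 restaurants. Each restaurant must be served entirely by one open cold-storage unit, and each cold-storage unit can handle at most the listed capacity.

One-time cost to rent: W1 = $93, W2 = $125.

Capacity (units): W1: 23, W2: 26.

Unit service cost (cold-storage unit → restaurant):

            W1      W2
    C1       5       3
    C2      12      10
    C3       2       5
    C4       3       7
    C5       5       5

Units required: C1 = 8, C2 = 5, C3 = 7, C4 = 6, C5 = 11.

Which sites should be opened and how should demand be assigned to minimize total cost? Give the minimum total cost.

Open {W1, W2}: C1→W2 3·8=24, C2→W2 10·5=50, C3→W1 2·7=14, C4→W1 3·6=18, C5→W2 5·11=55.
Loads: W1 carries 13/23, W2 carries 24/26. Service 161; fixed 218; total 379.
Next best feasible plan costs 389.

Minimum total cost: 379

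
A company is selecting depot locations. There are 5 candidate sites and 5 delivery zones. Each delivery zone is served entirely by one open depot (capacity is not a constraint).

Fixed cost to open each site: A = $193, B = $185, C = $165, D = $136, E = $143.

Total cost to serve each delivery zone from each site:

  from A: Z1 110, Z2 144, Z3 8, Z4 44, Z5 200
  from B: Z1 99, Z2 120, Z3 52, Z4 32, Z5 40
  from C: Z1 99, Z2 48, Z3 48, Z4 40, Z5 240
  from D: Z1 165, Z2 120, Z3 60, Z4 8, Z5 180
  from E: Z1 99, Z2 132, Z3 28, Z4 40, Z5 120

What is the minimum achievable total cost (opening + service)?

Minimum total cost: 528

For any fixed open set, each delivery zone goes to its cheapest open site; total = fixed + service.
{B}: Z1→B 99, Z2→B 120, Z3→B 52, Z4→B 32, Z5→B 40. Service 343; fixed 185; total 528.
{E}: service 419 + fixed 143 = 562
{B, C}: service 267 + fixed 350 = 617
{A, B, C, D, E}: service 203 + fixed 822 = 1025
No other subset beats 528.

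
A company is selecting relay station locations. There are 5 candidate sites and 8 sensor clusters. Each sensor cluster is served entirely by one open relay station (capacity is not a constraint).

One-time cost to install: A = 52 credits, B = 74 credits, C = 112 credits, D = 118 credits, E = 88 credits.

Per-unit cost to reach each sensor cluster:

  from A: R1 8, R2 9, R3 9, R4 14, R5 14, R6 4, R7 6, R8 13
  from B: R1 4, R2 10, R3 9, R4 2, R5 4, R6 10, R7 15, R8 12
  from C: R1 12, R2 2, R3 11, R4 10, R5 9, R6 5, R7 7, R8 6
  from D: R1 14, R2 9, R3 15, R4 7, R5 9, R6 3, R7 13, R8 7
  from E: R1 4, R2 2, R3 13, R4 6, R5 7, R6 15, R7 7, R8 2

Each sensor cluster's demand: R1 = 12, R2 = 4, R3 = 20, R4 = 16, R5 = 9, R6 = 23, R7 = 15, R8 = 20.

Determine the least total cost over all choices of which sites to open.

Minimum total cost: 740

For any fixed open set, each sensor cluster goes to its cheapest open site; total = fixed + service.
{A, B, E}: R1→B 4·12=48, R2→E 2·4=8, R3→A 9·20=180, R4→B 2·16=32, R5→B 4·9=36, R6→A 4·23=92, R7→A 6·15=90, R8→E 2·20=40. Service 526; fixed 214; total 740.
{A, E}: R1→E 4·12=48, R2→E 2·4=8, R3→A 9·20=180, R4→E 6·16=96, R5→E 7·9=63, R6→A 4·23=92, R7→A 6·15=90, R8→E 2·20=40. Service 617; fixed 140; total 757.
{B, D, E}: R1→B 4·12=48, R2→E 2·4=8, R3→B 9·20=180, R4→B 2·16=32, R5→B 4·9=36, R6→D 3·23=69, R7→E 7·15=105, R8→E 2·20=40. Service 518; fixed 280; total 798.
{A, B, C, D, E}: service 503 + fixed 444 = 947
No other subset beats 740.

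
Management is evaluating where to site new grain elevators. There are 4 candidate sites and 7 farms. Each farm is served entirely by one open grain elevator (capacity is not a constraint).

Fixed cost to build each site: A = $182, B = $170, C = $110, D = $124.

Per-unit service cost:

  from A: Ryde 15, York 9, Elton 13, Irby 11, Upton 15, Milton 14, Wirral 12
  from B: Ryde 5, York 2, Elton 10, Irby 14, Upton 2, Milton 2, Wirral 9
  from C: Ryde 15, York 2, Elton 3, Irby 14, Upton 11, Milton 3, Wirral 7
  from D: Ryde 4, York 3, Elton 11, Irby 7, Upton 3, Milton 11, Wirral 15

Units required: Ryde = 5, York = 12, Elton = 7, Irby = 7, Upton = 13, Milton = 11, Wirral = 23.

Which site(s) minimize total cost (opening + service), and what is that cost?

Open C and D; minimum total cost 581.

For any fixed open set, each farm goes to its cheapest open site; total = fixed + service.
{C, D}: Ryde→D 4·5=20, York→C 2·12=24, Elton→C 3·7=21, Irby→D 7·7=49, Upton→D 3·13=39, Milton→C 3·11=33, Wirral→C 7·23=161. Service 347; fixed 234; total 581.
{B}: Ryde→B 5·5=25, York→B 2·12=24, Elton→B 10·7=70, Irby→B 14·7=98, Upton→B 2·13=26, Milton→B 2·11=22, Wirral→B 9·23=207. Service 472; fixed 170; total 642.
{B, C}: Ryde→B 5·5=25, York→B 2·12=24, Elton→C 3·7=21, Irby→B 14·7=98, Upton→B 2·13=26, Milton→B 2·11=22, Wirral→C 7·23=161. Service 377; fixed 280; total 657.
{A, B, C, D}: service 323 + fixed 586 = 909
No other subset beats 581.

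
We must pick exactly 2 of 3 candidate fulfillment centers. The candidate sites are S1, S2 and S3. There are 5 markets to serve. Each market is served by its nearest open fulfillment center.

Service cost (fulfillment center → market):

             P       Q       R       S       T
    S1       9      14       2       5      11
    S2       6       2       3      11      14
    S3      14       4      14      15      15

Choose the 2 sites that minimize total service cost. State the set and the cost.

Choose S1 and S2; total service cost 26.

With exactly 2 open, each market uses its cheapest among the chosen.
{S1, S2}: P→S2 6, Q→S2 2, R→S1 2, S→S1 5, T→S1 11. Service cost 26.
{S1, S3}: service cost 31
{S2, S3}: service cost 36
Among all 3 size-2 choices, {S1, S2} is lowest.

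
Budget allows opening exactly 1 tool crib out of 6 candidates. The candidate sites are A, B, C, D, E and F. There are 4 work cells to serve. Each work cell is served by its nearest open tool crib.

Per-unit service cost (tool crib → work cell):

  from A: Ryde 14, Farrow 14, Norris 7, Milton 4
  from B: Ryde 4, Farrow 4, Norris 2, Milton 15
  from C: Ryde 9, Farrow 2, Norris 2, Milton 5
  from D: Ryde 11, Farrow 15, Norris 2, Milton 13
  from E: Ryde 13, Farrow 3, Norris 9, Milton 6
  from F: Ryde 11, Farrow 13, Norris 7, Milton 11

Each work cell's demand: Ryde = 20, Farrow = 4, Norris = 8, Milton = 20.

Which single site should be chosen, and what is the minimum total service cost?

Choose C only; total service cost 304.

With exactly 1 open, each work cell uses its cheapest among the chosen.
{C}: Ryde→C 9·20=180, Farrow→C 2·4=8, Norris→C 2·8=16, Milton→C 5·20=100. Service cost 304.
{B}: service cost 412
{E}: service cost 464
Among all 6 size-1 choices, {C} is lowest.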